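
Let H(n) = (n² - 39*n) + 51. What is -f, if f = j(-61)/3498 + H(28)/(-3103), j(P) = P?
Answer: -709703/10854294 ≈ -0.065385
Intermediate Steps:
H(n) = 51 + n² - 39*n
f = 709703/10854294 (f = -61/3498 + (51 + 28² - 39*28)/(-3103) = -61*1/3498 + (51 + 784 - 1092)*(-1/3103) = -61/3498 - 257*(-1/3103) = -61/3498 + 257/3103 = 709703/10854294 ≈ 0.065385)
-f = -1*709703/10854294 = -709703/10854294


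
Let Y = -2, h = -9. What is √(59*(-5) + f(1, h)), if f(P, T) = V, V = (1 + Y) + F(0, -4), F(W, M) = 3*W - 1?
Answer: 3*I*√33 ≈ 17.234*I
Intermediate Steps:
F(W, M) = -1 + 3*W
V = -2 (V = (1 - 2) + (-1 + 3*0) = -1 + (-1 + 0) = -1 - 1 = -2)
f(P, T) = -2
√(59*(-5) + f(1, h)) = √(59*(-5) - 2) = √(-295 - 2) = √(-297) = 3*I*√33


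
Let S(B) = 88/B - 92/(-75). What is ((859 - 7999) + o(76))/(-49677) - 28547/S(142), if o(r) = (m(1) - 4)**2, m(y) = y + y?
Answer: -7551468462523/488424264 ≈ -15461.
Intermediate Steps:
m(y) = 2*y
o(r) = 4 (o(r) = (2*1 - 4)**2 = (2 - 4)**2 = (-2)**2 = 4)
S(B) = 92/75 + 88/B (S(B) = 88/B - 92*(-1/75) = 88/B + 92/75 = 92/75 + 88/B)
((859 - 7999) + o(76))/(-49677) - 28547/S(142) = ((859 - 7999) + 4)/(-49677) - 28547/(92/75 + 88/142) = (-7140 + 4)*(-1/49677) - 28547/(92/75 + 88*(1/142)) = -7136*(-1/49677) - 28547/(92/75 + 44/71) = 7136/49677 - 28547/9832/5325 = 7136/49677 - 28547*5325/9832 = 7136/49677 - 152012775/9832 = -7551468462523/488424264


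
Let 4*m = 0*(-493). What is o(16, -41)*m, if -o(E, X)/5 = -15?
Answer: 0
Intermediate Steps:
o(E, X) = 75 (o(E, X) = -5*(-15) = 75)
m = 0 (m = (0*(-493))/4 = (¼)*0 = 0)
o(16, -41)*m = 75*0 = 0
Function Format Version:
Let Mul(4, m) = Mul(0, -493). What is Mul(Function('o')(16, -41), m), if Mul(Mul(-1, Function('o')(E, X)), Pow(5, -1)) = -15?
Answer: 0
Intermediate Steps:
Function('o')(E, X) = 75 (Function('o')(E, X) = Mul(-5, -15) = 75)
m = 0 (m = Mul(Rational(1, 4), Mul(0, -493)) = Mul(Rational(1, 4), 0) = 0)
Mul(Function('o')(16, -41), m) = Mul(75, 0) = 0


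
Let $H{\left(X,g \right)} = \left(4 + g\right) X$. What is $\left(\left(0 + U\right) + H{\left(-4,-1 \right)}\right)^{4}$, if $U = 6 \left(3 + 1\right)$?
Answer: $20736$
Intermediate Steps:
$U = 24$ ($U = 6 \cdot 4 = 24$)
$H{\left(X,g \right)} = X \left(4 + g\right)$
$\left(\left(0 + U\right) + H{\left(-4,-1 \right)}\right)^{4} = \left(\left(0 + 24\right) - 4 \left(4 - 1\right)\right)^{4} = \left(24 - 12\right)^{4} = 12^{4} = 20736$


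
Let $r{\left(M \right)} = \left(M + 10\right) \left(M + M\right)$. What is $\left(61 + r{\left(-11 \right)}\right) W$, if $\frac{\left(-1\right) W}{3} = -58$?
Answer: $14442$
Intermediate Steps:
$W = 174$ ($W = \left(-3\right) \left(-58\right) = 174$)
$r{\left(M \right)} = 2 M \left(10 + M\right)$ ($r{\left(M \right)} = \left(10 + M\right) 2 M = 2 M \left(10 + M\right)$)
$\left(61 + r{\left(-11 \right)}\right) W = \left(61 + 2 \left(-11\right) \left(10 - 11\right)\right) 174 = \left(61 + 2 \left(-11\right) \left(-1\right)\right) 174 = \left(61 + 22\right) 174 = 83 \cdot 174 = 14442$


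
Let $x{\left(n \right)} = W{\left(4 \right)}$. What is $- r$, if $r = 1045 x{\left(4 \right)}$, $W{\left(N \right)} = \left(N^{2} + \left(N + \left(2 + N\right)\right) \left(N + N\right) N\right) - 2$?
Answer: $-349030$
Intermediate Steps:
$W{\left(N \right)} = -2 + N^{2} + 2 N^{2} \left(2 + 2 N\right)$ ($W{\left(N \right)} = \left(N^{2} + \left(2 + 2 N\right) 2 N N\right) - 2 = \left(N^{2} + 2 N \left(2 + 2 N\right) N\right) - 2 = \left(N^{2} + 2 N^{2} \left(2 + 2 N\right)\right) - 2 = -2 + N^{2} + 2 N^{2} \left(2 + 2 N\right)$)
$x{\left(n \right)} = 334$ ($x{\left(n \right)} = -2 + 4 \cdot 4^{3} + 5 \cdot 4^{2} = -2 + 4 \cdot 64 + 5 \cdot 16 = -2 + 256 + 80 = 334$)
$r = 349030$ ($r = 1045 \cdot 334 = 349030$)
$- r = \left(-1\right) 349030 = -349030$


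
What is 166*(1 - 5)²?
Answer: 2656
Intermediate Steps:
166*(1 - 5)² = 166*(-4)² = 166*16 = 2656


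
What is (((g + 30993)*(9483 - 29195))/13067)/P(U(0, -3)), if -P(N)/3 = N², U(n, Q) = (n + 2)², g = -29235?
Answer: 721952/13067 ≈ 55.250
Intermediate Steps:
U(n, Q) = (2 + n)²
P(N) = -3*N²
(((g + 30993)*(9483 - 29195))/13067)/P(U(0, -3)) = (((-29235 + 30993)*(9483 - 29195))/13067)/((-3*(2 + 0)⁴)) = ((1758*(-19712))*(1/13067))/((-3*(2²)²)) = (-34653696*1/13067)/((-3*4²)) = -34653696/(13067*((-3*16))) = -34653696/13067/(-48) = -34653696/13067*(-1/48) = 721952/13067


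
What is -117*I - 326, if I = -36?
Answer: 3886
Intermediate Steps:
-117*I - 326 = -117*(-36) - 326 = 4212 - 326 = 3886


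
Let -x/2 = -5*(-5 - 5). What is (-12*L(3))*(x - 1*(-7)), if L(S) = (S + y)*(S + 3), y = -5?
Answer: -13392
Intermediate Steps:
x = -100 (x = -(-10)*(-5 - 5) = -(-10)*(-10) = -2*50 = -100)
L(S) = (-5 + S)*(3 + S) (L(S) = (S - 5)*(S + 3) = (-5 + S)*(3 + S))
(-12*L(3))*(x - 1*(-7)) = (-12*(-15 + 3² - 2*3))*(-100 - 1*(-7)) = (-12*(-15 + 9 - 6))*(-100 + 7) = -12*(-12)*(-93) = 144*(-93) = -13392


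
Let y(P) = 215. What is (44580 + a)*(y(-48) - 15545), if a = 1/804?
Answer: -91577130155/134 ≈ -6.8341e+8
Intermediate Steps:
a = 1/804 ≈ 0.0012438
(44580 + a)*(y(-48) - 15545) = (44580 + 1/804)*(215 - 15545) = (35842321/804)*(-15330) = -91577130155/134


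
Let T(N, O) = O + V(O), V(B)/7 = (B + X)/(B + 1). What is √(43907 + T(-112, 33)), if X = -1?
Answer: 2*√3175141/17 ≈ 209.63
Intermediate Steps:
V(B) = 7*(-1 + B)/(1 + B) (V(B) = 7*((B - 1)/(B + 1)) = 7*((-1 + B)/(1 + B)) = 7*(-1 + B)/(1 + B))
T(N, O) = O + 7*(-1 + O)/(1 + O)
√(43907 + T(-112, 33)) = √(43907 + (-7 + 33² + 8*33)/(1 + 33)) = √(43907 + (-7 + 1089 + 264)/34) = √(43907 + (1/34)*1346) = √(43907 + 673/17) = √(747092/17) = 2*√3175141/17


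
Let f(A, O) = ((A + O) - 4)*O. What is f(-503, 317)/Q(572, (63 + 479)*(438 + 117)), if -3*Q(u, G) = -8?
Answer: -90345/4 ≈ -22586.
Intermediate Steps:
f(A, O) = O*(-4 + A + O) (f(A, O) = (-4 + A + O)*O = O*(-4 + A + O))
Q(u, G) = 8/3 (Q(u, G) = -⅓*(-8) = 8/3)
f(-503, 317)/Q(572, (63 + 479)*(438 + 117)) = (317*(-4 - 503 + 317))/(8/3) = (317*(-190))*(3/8) = -60230*3/8 = -90345/4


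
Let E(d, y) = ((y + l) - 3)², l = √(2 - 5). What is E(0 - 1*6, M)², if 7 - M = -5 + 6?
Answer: (3 + I*√3)⁴ ≈ -72.0 + 124.71*I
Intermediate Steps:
l = I*√3 (l = √(-3) = I*√3 ≈ 1.732*I)
M = 6 (M = 7 - (-5 + 6) = 7 - 1*1 = 7 - 1 = 6)
E(d, y) = (-3 + y + I*√3)² (E(d, y) = ((y + I*√3) - 3)² = (-3 + y + I*√3)²)
E(0 - 1*6, M)² = ((-3 + 6 + I*√3)²)² = ((3 + I*√3)²)² = (3 + I*√3)⁴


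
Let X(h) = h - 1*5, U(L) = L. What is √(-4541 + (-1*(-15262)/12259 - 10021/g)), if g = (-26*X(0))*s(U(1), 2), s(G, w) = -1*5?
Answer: I*√67993147126346/122590 ≈ 67.263*I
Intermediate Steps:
X(h) = -5 + h (X(h) = h - 5 = -5 + h)
s(G, w) = -5
g = -650 (g = -26*(-5 + 0)*(-5) = -26*(-5)*(-5) = 130*(-5) = -650)
√(-4541 + (-1*(-15262)/12259 - 10021/g)) = √(-4541 + (-1*(-15262)/12259 - 10021/(-650))) = √(-4541 + (15262*(1/12259) - 10021*(-1/650))) = √(-4541 + (1174/943 + 10021/650)) = √(-4541 + 10212903/612950) = √(-2773193047/612950) = I*√67993147126346/122590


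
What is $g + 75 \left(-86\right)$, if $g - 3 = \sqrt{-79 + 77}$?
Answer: $-6447 + i \sqrt{2} \approx -6447.0 + 1.4142 i$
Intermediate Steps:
$g = 3 + i \sqrt{2}$ ($g = 3 + \sqrt{-79 + 77} = 3 + \sqrt{-2} = 3 + i \sqrt{2} \approx 3.0 + 1.4142 i$)
$g + 75 \left(-86\right) = \left(3 + i \sqrt{2}\right) + 75 \left(-86\right) = \left(3 + i \sqrt{2}\right) - 6450 = -6447 + i \sqrt{2}$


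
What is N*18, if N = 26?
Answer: 468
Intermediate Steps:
N*18 = 26*18 = 468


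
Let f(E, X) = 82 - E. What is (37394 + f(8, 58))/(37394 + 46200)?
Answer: 18734/41797 ≈ 0.44821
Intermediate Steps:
(37394 + f(8, 58))/(37394 + 46200) = (37394 + (82 - 1*8))/(37394 + 46200) = (37394 + (82 - 8))/83594 = (37394 + 74)*(1/83594) = 37468*(1/83594) = 18734/41797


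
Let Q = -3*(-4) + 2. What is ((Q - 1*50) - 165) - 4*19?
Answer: -277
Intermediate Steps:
Q = 14 (Q = 12 + 2 = 14)
((Q - 1*50) - 165) - 4*19 = ((14 - 1*50) - 165) - 4*19 = ((14 - 50) - 165) - 76 = (-36 - 165) - 76 = -201 - 76 = -277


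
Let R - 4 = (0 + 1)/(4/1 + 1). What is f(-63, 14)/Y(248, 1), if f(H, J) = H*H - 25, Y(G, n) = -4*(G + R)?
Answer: -4930/1261 ≈ -3.9096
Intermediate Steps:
R = 21/5 (R = 4 + (0 + 1)/(4/1 + 1) = 4 + 1/(4*1 + 1) = 4 + 1/(4 + 1) = 4 + 1/5 = 21/5 ≈ 4.2000)
Y(G, n) = -84/5 - 4*G (Y(G, n) = -4*(G + 21/5) = -4*(21/5 + G) = -84/5 - 4*G)
f(H, J) = -25 + H**2 (f(H, J) = H**2 - 25 = -25 + H**2)
f(-63, 14)/Y(248, 1) = (-25 + (-63)**2)/(-84/5 - 4*248) = (-25 + 3969)/(-84/5 - 992) = 3944/(-5044/5) = 3944*(-5/5044) = -4930/1261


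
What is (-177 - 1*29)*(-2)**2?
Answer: -824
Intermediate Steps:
(-177 - 1*29)*(-2)**2 = (-177 - 29)*4 = -206*4 = -824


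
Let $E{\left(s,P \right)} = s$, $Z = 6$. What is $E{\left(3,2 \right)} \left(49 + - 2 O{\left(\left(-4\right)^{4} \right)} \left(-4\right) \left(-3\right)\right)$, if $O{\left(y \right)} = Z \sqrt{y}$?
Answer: $-6765$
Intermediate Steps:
$O{\left(y \right)} = 6 \sqrt{y}$
$E{\left(3,2 \right)} \left(49 + - 2 O{\left(\left(-4\right)^{4} \right)} \left(-4\right) \left(-3\right)\right) = 3 \left(49 + - 2 \cdot 6 \sqrt{\left(-4\right)^{4}} \left(-4\right) \left(-3\right)\right) = 3 \left(49 + - 2 \cdot 6 \sqrt{256} \left(-4\right) \left(-3\right)\right) = 3 \left(49 + - 2 \cdot 6 \cdot 16 \left(-4\right) \left(-3\right)\right) = 3 \left(49 + - 2 \cdot 96 \left(-4\right) \left(-3\right)\right) = 3 \left(49 + \left(-2\right) \left(-384\right) \left(-3\right)\right) = 3 \left(49 + 768 \left(-3\right)\right) = 3 \left(49 - 2304\right) = 3 \left(-2255\right) = -6765$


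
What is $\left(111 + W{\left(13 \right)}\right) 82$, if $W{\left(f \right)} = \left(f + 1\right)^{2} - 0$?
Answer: $25174$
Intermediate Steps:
$W{\left(f \right)} = \left(1 + f\right)^{2}$ ($W{\left(f \right)} = \left(1 + f\right)^{2} + 0 = \left(1 + f\right)^{2}$)
$\left(111 + W{\left(13 \right)}\right) 82 = \left(111 + \left(1 + 13\right)^{2}\right) 82 = \left(111 + 14^{2}\right) 82 = \left(111 + 196\right) 82 = 307 \cdot 82 = 25174$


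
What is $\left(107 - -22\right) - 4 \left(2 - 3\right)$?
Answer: $133$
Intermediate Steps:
$\left(107 - -22\right) - 4 \left(2 - 3\right) = \left(107 + 22\right) - 4 \left(-1\right) = 129 - -4 = 129 + 4 = 133$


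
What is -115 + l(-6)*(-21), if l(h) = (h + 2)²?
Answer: -451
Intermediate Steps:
l(h) = (2 + h)²
-115 + l(-6)*(-21) = -115 + (2 - 6)²*(-21) = -115 + (-4)²*(-21) = -115 + 16*(-21) = -115 - 336 = -451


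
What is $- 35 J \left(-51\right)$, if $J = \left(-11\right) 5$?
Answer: $-98175$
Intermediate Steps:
$J = -55$
$- 35 J \left(-51\right) = \left(-35\right) \left(-55\right) \left(-51\right) = 1925 \left(-51\right) = -98175$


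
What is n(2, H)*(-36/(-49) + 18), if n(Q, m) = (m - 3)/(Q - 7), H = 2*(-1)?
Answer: 918/49 ≈ 18.735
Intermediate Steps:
H = -2
n(Q, m) = (-3 + m)/(-7 + Q)
n(2, H)*(-36/(-49) + 18) = ((-3 - 2)/(-7 + 2))*(-36/(-49) + 18) = (-5/(-5))*(-36*(-1/49) + 18) = (-1/5*(-5))*(36/49 + 18) = 1*(918/49) = 918/49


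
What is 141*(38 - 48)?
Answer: -1410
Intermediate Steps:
141*(38 - 48) = 141*(-10) = -1410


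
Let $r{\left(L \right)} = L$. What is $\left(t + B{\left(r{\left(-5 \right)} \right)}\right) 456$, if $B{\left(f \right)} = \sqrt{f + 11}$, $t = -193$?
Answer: $-88008 + 456 \sqrt{6} \approx -86891.0$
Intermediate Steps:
$B{\left(f \right)} = \sqrt{11 + f}$
$\left(t + B{\left(r{\left(-5 \right)} \right)}\right) 456 = \left(-193 + \sqrt{11 - 5}\right) 456 = \left(-193 + \sqrt{6}\right) 456 = -88008 + 456 \sqrt{6}$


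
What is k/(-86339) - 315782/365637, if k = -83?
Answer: -27233954227/31568732943 ≈ -0.86269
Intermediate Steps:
k/(-86339) - 315782/365637 = -83/(-86339) - 315782/365637 = -83*(-1/86339) - 315782*1/365637 = 83/86339 - 315782/365637 = -27233954227/31568732943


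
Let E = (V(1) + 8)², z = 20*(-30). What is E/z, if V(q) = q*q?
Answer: -27/200 ≈ -0.13500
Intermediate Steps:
V(q) = q²
z = -600
E = 81 (E = (1² + 8)² = (1 + 8)² = 9² = 81)
E/z = 81/(-600) = 81*(-1/600) = -27/200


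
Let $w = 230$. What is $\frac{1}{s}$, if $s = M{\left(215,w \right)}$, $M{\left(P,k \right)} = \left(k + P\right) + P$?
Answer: $\frac{1}{660} \approx 0.0015152$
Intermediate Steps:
$M{\left(P,k \right)} = k + 2 P$ ($M{\left(P,k \right)} = \left(P + k\right) + P = k + 2 P$)
$s = 660$ ($s = 230 + 2 \cdot 215 = 230 + 430 = 660$)
$\frac{1}{s} = \frac{1}{660}$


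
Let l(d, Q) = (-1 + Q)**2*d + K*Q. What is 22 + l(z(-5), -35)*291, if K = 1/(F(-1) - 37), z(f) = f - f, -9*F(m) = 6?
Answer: 33041/113 ≈ 292.40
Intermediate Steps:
F(m) = -2/3 (F(m) = -1/9*6 = -2/3)
z(f) = 0
K = -3/113 (K = 1/(-2/3 - 37) = 1/(-113/3) = -3/113 ≈ -0.026549)
l(d, Q) = -3*Q/113 + d*(-1 + Q)**2 (l(d, Q) = (-1 + Q)**2*d - 3*Q/113 = d*(-1 + Q)**2 - 3*Q/113 = -3*Q/113 + d*(-1 + Q)**2)
22 + l(z(-5), -35)*291 = 22 + (-3/113*(-35) + 0*(-1 - 35)**2)*291 = 22 + (105/113 + 0*(-36)**2)*291 = 22 + (105/113 + 0*1296)*291 = 22 + (105/113 + 0)*291 = 22 + (105/113)*291 = 22 + 30555/113 = 33041/113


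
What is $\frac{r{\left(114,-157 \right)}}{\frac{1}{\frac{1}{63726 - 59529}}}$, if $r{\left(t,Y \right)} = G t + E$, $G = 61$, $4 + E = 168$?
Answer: $\frac{7118}{4197} \approx 1.696$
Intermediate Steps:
$E = 164$ ($E = -4 + 168 = 164$)
$r{\left(t,Y \right)} = 164 + 61 t$ ($r{\left(t,Y \right)} = 61 t + 164 = 164 + 61 t$)
$\frac{r{\left(114,-157 \right)}}{\frac{1}{\frac{1}{63726 - 59529}}} = \frac{164 + 61 \cdot 114}{\frac{1}{\frac{1}{63726 - 59529}}} = \frac{164 + 6954}{\frac{1}{\frac{1}{4197}}} = \frac{7118}{\frac{1}{\frac{1}{4197}}} = \frac{7118}{4197}$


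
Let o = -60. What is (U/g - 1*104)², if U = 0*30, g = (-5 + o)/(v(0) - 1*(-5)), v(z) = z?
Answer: 10816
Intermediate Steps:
g = -13 (g = (-5 - 60)/(0 - 1*(-5)) = -65/(0 + 5) = -65/5 = -65*⅕ = -13)
U = 0
(U/g - 1*104)² = (0/(-13) - 1*104)² = (0*(-1/13) - 104)² = (0 - 104)² = (-104)² = 10816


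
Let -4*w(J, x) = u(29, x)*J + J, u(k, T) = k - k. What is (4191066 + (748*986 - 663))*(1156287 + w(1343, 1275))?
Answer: 22785791997455/4 ≈ 5.6965e+12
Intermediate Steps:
u(k, T) = 0
w(J, x) = -J/4 (w(J, x) = -(0*J + J)/4 = -(0 + J)/4 = -J/4)
(4191066 + (748*986 - 663))*(1156287 + w(1343, 1275)) = (4191066 + (748*986 - 663))*(1156287 - ¼*1343) = (4191066 + (737528 - 663))*(1156287 - 1343/4) = (4191066 + 736865)*(4623805/4) = 4927931*(4623805/4) = 22785791997455/4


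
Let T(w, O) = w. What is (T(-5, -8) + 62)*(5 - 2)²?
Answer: 513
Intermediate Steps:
(T(-5, -8) + 62)*(5 - 2)² = (-5 + 62)*(5 - 2)² = 57*3² = 57*9 = 513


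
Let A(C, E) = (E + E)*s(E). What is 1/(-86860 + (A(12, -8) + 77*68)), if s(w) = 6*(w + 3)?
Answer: -1/81144 ≈ -1.2324e-5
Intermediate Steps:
s(w) = 18 + 6*w (s(w) = 6*(3 + w) = 18 + 6*w)
A(C, E) = 2*E*(18 + 6*E) (A(C, E) = (E + E)*(18 + 6*E) = (2*E)*(18 + 6*E) = 2*E*(18 + 6*E))
1/(-86860 + (A(12, -8) + 77*68)) = 1/(-86860 + (12*(-8)*(3 - 8) + 77*68)) = 1/(-86860 + (12*(-8)*(-5) + 5236)) = 1/(-86860 + (480 + 5236)) = 1/(-86860 + 5716) = 1/(-81144) = -1/81144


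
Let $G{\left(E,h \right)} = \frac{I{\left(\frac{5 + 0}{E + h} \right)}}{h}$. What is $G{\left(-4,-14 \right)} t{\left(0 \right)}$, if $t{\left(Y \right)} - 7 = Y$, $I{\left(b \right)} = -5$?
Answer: $\frac{5}{2} \approx 2.5$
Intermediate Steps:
$t{\left(Y \right)} = 7 + Y$
$G{\left(E,h \right)} = - \frac{5}{h}$
$G{\left(-4,-14 \right)} t{\left(0 \right)} = - \frac{5}{-14} \left(7 + 0\right) = \left(-5\right) \left(- \frac{1}{14}\right) 7 = \frac{5}{14} \cdot 7 = \frac{5}{2}$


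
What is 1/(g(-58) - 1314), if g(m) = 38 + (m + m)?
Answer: -1/1392 ≈ -0.00071839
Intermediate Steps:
g(m) = 38 + 2*m
1/(g(-58) - 1314) = 1/((38 + 2*(-58)) - 1314) = 1/((38 - 116) - 1314) = 1/(-78 - 1314) = 1/(-1392) = -1/1392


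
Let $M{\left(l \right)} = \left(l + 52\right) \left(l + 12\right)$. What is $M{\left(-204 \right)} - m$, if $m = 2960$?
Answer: $26224$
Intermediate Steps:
$M{\left(l \right)} = \left(12 + l\right) \left(52 + l\right)$ ($M{\left(l \right)} = \left(52 + l\right) \left(12 + l\right) = \left(12 + l\right) \left(52 + l\right)$)
$M{\left(-204 \right)} - m = \left(624 + \left(-204\right)^{2} + 64 \left(-204\right)\right) - 2960 = \left(624 + 41616 - 13056\right) - 2960 = 29184 - 2960 = 26224$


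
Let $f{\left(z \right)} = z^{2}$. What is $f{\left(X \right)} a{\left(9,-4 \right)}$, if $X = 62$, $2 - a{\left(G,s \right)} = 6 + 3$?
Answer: $-26908$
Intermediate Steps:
$a{\left(G,s \right)} = -7$ ($a{\left(G,s \right)} = 2 - \left(6 + 3\right) = 2 - 9 = -7$)
$f{\left(X \right)} a{\left(9,-4 \right)} = 62^{2} \left(-7\right) = 3844 \left(-7\right) = -26908$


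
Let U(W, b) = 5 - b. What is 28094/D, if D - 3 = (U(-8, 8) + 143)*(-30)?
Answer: -28094/4197 ≈ -6.6938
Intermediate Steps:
D = -4197 (D = 3 + ((5 - 1*8) + 143)*(-30) = 3 + ((5 - 8) + 143)*(-30) = 3 + (-3 + 143)*(-30) = 3 + 140*(-30) = 3 - 4200 = -4197)
28094/D = 28094/(-4197) = 28094*(-1/4197) = -28094/4197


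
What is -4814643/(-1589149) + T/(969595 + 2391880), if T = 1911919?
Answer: 19222626245356/5341884634775 ≈ 3.5985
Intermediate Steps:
-4814643/(-1589149) + T/(969595 + 2391880) = -4814643/(-1589149) + 1911919/(969595 + 2391880) = -4814643*(-1/1589149) + 1911919/3361475 = 4814643/1589149 + 1911919*(1/3361475) = 4814643/1589149 + 1911919/3361475 = 19222626245356/5341884634775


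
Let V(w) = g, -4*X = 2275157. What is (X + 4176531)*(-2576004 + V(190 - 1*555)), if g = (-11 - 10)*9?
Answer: -37176956168631/4 ≈ -9.2942e+12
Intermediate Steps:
X = -2275157/4 (X = -¼*2275157 = -2275157/4 ≈ -5.6879e+5)
g = -189 (g = -21*9 = -189)
V(w) = -189
(X + 4176531)*(-2576004 + V(190 - 1*555)) = (-2275157/4 + 4176531)*(-2576004 - 189) = (14430967/4)*(-2576193) = -37176956168631/4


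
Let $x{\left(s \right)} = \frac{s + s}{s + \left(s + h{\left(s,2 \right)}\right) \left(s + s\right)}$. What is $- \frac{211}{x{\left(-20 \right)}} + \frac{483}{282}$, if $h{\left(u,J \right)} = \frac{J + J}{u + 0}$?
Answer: $\frac{977227}{235} \approx 4158.4$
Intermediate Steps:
$h{\left(u,J \right)} = \frac{2 J}{u}$
$x{\left(s \right)} = \frac{2 s}{s + 2 s \left(s + \frac{4}{s}\right)}$ ($x{\left(s \right)} = \frac{s + s}{s + \left(s + 2 \cdot 2 \frac{1}{s}\right) \left(s + s\right)} = \frac{2 s}{s + \left(s + \frac{4}{s}\right) 2 s} = \frac{2 s}{s + 2 s \left(s + \frac{4}{s}\right)}$)
$- \frac{211}{x{\left(-20 \right)}} + \frac{483}{282} = - \frac{211}{2 \left(-20\right) \frac{1}{8 - 20 \left(1 + 2 \left(-20\right)\right)}} + \frac{483}{282} = - \frac{211}{2 \left(-20\right) \frac{1}{8 - 20 \left(1 - 40\right)}} + 483 \cdot \frac{1}{282} = - \frac{211}{2 \left(-20\right) \frac{1}{8 - -780}} + \frac{161}{94} = - \frac{211}{2 \left(-20\right) \frac{1}{8 + 780}} + \frac{161}{94} = - \frac{211}{2 \left(-20\right) \frac{1}{788}} + \frac{161}{94} = - \frac{211}{- \frac{10}{197}} + \frac{161}{94} = \left(-211\right) \left(- \frac{197}{10}\right) + \frac{161}{94} = \frac{41567}{10} + \frac{161}{94} = \frac{977227}{235}$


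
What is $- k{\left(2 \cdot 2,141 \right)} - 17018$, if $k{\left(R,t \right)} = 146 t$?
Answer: $-37604$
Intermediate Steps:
$- k{\left(2 \cdot 2,141 \right)} - 17018 = - 146 \cdot 141 - 17018 = \left(-1\right) 20586 - 17018 = -20586 - 17018 = -37604$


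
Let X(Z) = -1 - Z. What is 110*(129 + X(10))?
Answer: 12980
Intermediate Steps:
110*(129 + X(10)) = 110*(129 + (-1 - 1*10)) = 110*(129 + (-1 - 10)) = 110*(129 - 11) = 110*118 = 12980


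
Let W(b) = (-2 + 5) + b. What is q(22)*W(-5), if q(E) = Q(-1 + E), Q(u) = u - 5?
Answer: -32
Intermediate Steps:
Q(u) = -5 + u
q(E) = -6 + E (q(E) = -5 + (-1 + E) = -6 + E)
W(b) = 3 + b
q(22)*W(-5) = (-6 + 22)*(3 - 5) = 16*(-2) = -32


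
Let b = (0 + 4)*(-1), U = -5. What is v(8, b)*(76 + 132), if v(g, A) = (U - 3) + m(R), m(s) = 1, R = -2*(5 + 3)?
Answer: -1456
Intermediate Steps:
R = -16 (R = -2*8 = -16)
b = -4 (b = 4*(-1) = -4)
v(g, A) = -7 (v(g, A) = (-5 - 3) + 1 = -8 + 1 = -7)
v(8, b)*(76 + 132) = -7*(76 + 132) = -7*208 = -1456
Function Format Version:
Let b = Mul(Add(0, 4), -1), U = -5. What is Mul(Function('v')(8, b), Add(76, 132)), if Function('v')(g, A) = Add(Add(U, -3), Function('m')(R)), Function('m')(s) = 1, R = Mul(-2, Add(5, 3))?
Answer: -1456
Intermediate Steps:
R = -16 (R = Mul(-2, 8) = -16)
b = -4 (b = Mul(4, -1) = -4)
Function('v')(g, A) = -7 (Function('v')(g, A) = Add(Add(-5, -3), 1) = Add(-8, 1) = -7)
Mul(Function('v')(8, b), Add(76, 132)) = Mul(-7, Add(76, 132)) = Mul(-7, 208) = -1456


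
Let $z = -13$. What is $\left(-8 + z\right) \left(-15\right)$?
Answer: $315$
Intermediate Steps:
$\left(-8 + z\right) \left(-15\right) = \left(-8 - 13\right) \left(-15\right) = \left(-21\right) \left(-15\right) = 315$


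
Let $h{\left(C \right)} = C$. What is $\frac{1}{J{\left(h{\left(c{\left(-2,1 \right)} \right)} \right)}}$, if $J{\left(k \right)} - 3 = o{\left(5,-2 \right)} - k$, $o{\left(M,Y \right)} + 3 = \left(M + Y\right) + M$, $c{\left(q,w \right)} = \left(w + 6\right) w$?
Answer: $1$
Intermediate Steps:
$c{\left(q,w \right)} = w \left(6 + w\right)$ ($c{\left(q,w \right)} = \left(6 + w\right) w = w \left(6 + w\right)$)
$o{\left(M,Y \right)} = -3 + Y + 2 M$ ($o{\left(M,Y \right)} = -3 + \left(\left(M + Y\right) + M\right) = -3 + \left(Y + 2 M\right) = -3 + Y + 2 M$)
$J{\left(k \right)} = 8 - k$ ($J{\left(k \right)} = 3 - \left(-5 + k\right) = 8 - k$)
$\frac{1}{J{\left(h{\left(c{\left(-2,1 \right)} \right)} \right)}} = \frac{1}{8 - 1 \left(6 + 1\right)} = \frac{1}{8 - 1 \cdot 7} = \frac{1}{8 - 7} = 1^{-1} = 1$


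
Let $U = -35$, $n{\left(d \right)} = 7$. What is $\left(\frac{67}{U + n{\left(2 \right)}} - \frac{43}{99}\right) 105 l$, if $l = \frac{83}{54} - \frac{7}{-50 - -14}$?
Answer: $- \frac{666145}{1296} \approx -514.0$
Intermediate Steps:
$l = \frac{187}{108}$ ($l = 83 \cdot \frac{1}{54} - \frac{7}{-50 + 14} = \frac{83}{54} - \frac{7}{-36} = \frac{83}{54} - - \frac{7}{36} = \frac{83}{54} + \frac{7}{36} = \frac{187}{108} \approx 1.7315$)
$\left(\frac{67}{U + n{\left(2 \right)}} - \frac{43}{99}\right) 105 l = \left(\frac{67}{-35 + 7} - \frac{43}{99}\right) 105 \cdot \frac{187}{108} = \left(\frac{67}{-28} - \frac{43}{99}\right) 105 \cdot \frac{187}{108} = \left(67 \left(- \frac{1}{28}\right) - \frac{43}{99}\right) 105 \cdot \frac{187}{108} = \left(- \frac{67}{28} - \frac{43}{99}\right) 105 \cdot \frac{187}{108} = \left(- \frac{7837}{2772}\right) 105 \cdot \frac{187}{108} = \left(- \frac{39185}{132}\right) \frac{187}{108} = - \frac{666145}{1296}$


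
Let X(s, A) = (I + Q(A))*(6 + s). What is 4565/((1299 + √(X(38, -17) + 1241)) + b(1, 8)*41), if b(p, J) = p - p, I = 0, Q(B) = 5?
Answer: 395329/112396 - 913*√1461/337188 ≈ 3.4138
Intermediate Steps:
X(s, A) = 30 + 5*s (X(s, A) = (0 + 5)*(6 + s) = 5*(6 + s) = 30 + 5*s)
b(p, J) = 0
4565/((1299 + √(X(38, -17) + 1241)) + b(1, 8)*41) = 4565/((1299 + √((30 + 5*38) + 1241)) + 0*41) = 4565/((1299 + √((30 + 190) + 1241)) + 0) = 4565/((1299 + √(220 + 1241)) + 0) = 4565/((1299 + √1461) + 0) = 4565/(1299 + √1461)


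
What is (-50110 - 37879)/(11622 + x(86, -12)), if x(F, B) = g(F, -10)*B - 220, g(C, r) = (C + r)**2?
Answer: 87989/57910 ≈ 1.5194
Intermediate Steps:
x(F, B) = -220 + B*(-10 + F)**2 (x(F, B) = (F - 10)**2*B - 220 = (-10 + F)**2*B - 220 = B*(-10 + F)**2 - 220 = -220 + B*(-10 + F)**2)
(-50110 - 37879)/(11622 + x(86, -12)) = (-50110 - 37879)/(11622 + (-220 - 12*(-10 + 86)**2)) = -87989/(11622 + (-220 - 12*76**2)) = -87989/(11622 + (-220 - 12*5776)) = -87989/(11622 + (-220 - 69312)) = -87989/(11622 - 69532) = -87989/(-57910) = -87989*(-1/57910) = 87989/57910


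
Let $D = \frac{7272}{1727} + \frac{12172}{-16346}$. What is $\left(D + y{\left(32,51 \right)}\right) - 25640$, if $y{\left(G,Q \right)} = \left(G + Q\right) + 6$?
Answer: $- \frac{32781599117}{1283161} \approx -25548.0$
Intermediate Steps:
$D = \frac{4447594}{1283161}$ ($D = 7272 \cdot \frac{1}{1727} + 12172 \left(- \frac{1}{16346}\right) = \frac{7272}{1727} - \frac{6086}{8173} = \frac{4447594}{1283161} \approx 3.4661$)
$y{\left(G,Q \right)} = 6 + G + Q$
$\left(D + y{\left(32,51 \right)}\right) - 25640 = \left(\frac{4447594}{1283161} + \left(6 + 32 + 51\right)\right) - 25640 = \left(\frac{4447594}{1283161} + 89\right) - 25640 = \frac{118648923}{1283161} - 25640 = - \frac{32781599117}{1283161}$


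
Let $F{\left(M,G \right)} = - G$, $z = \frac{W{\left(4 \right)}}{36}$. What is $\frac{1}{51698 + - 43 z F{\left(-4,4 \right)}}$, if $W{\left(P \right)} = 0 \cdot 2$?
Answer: $\frac{1}{51698} \approx 1.9343 \cdot 10^{-5}$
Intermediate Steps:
$W{\left(P \right)} = 0$
$z = 0$ ($z = \frac{0}{36} = 0 \cdot \frac{1}{36} = 0$)
$\frac{1}{51698 + - 43 z F{\left(-4,4 \right)}} = \frac{1}{51698 + \left(-43\right) 0 \left(\left(-1\right) 4\right)} = \frac{1}{51698 + 0 \left(-4\right)} = \frac{1}{51698 + 0} = \frac{1}{51698}$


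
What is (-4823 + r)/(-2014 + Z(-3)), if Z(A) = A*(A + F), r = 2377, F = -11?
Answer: 1223/986 ≈ 1.2404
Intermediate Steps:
Z(A) = A*(-11 + A) (Z(A) = A*(A - 11) = A*(-11 + A))
(-4823 + r)/(-2014 + Z(-3)) = (-4823 + 2377)/(-2014 - 3*(-11 - 3)) = -2446/(-2014 - 3*(-14)) = -2446/(-2014 + 42) = -2446/(-1972) = -2446*(-1/1972) = 1223/986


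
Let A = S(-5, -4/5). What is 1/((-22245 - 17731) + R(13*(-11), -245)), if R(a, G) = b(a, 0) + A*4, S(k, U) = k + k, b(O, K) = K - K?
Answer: -1/40016 ≈ -2.4990e-5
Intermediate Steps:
b(O, K) = 0
S(k, U) = 2*k
A = -10 (A = 2*(-5) = -10)
R(a, G) = -40 (R(a, G) = 0 - 10*4 = 0 - 40 = -40)
1/((-22245 - 17731) + R(13*(-11), -245)) = 1/((-22245 - 17731) - 40) = 1/(-39976 - 40) = 1/(-40016) = -1/40016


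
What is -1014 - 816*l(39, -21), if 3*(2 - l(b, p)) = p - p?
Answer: -2646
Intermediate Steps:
l(b, p) = 2 (l(b, p) = 2 - (p - p)/3 = 2 - 1/3*0 = 2 + 0 = 2)
-1014 - 816*l(39, -21) = -1014 - 816*2 = -1014 - 1632 = -2646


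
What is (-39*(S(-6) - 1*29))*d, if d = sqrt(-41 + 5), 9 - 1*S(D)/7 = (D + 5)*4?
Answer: -14508*I ≈ -14508.0*I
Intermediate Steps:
S(D) = -77 - 28*D (S(D) = 63 - 7*(D + 5)*4 = 63 - 7*(5 + D)*4 = 63 - 7*(20 + 4*D) = 63 + (-140 - 28*D) = -77 - 28*D)
d = 6*I (d = sqrt(-36) = 6*I ≈ 6.0*I)
(-39*(S(-6) - 1*29))*d = (-39*((-77 - 28*(-6)) - 1*29))*(6*I) = (-39*((-77 + 168) - 29))*(6*I) = (-39*(91 - 29))*(6*I) = (-39*62)*(6*I) = -14508*I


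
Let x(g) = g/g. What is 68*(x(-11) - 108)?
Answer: -7276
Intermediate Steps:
x(g) = 1
68*(x(-11) - 108) = 68*(1 - 108) = 68*(-107) = -7276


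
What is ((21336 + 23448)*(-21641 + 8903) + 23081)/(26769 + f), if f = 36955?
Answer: -570435511/63724 ≈ -8951.7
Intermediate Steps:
((21336 + 23448)*(-21641 + 8903) + 23081)/(26769 + f) = ((21336 + 23448)*(-21641 + 8903) + 23081)/(26769 + 36955) = (44784*(-12738) + 23081)/63724 = (-570458592 + 23081)*(1/63724) = -570435511*1/63724 = -570435511/63724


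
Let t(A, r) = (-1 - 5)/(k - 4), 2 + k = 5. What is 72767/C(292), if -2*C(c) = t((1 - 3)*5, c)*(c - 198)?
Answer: -72767/282 ≈ -258.04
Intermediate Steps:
k = 3 (k = -2 + 5 = 3)
t(A, r) = 6 (t(A, r) = (-1 - 5)/(3 - 4) = -6/(-1) = -6*(-1) = 6)
C(c) = 594 - 3*c (C(c) = -3*(c - 198) = -3*(-198 + c) = -(-1188 + 6*c)/2 = 594 - 3*c)
72767/C(292) = 72767/(594 - 3*292) = 72767/(594 - 876) = 72767/(-282) = 72767*(-1/282) = -72767/282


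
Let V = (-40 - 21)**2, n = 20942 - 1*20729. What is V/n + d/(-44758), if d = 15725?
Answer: 163195093/9533454 ≈ 17.118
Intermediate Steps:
n = 213 (n = 20942 - 20729 = 213)
V = 3721 (V = (-61)**2 = 3721)
V/n + d/(-44758) = 3721/213 + 15725/(-44758) = 3721*(1/213) + 15725*(-1/44758) = 3721/213 - 15725/44758 = 163195093/9533454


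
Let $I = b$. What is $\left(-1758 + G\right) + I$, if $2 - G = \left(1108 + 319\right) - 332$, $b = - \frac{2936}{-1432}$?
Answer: $- \frac{509962}{179} \approx -2848.9$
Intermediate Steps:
$b = \frac{367}{179}$ ($b = \left(-2936\right) \left(- \frac{1}{1432}\right) = \frac{367}{179} \approx 2.0503$)
$G = -1093$ ($G = 2 - \left(\left(1108 + 319\right) - 332\right) = 2 - \left(1427 - 332\right) = 2 - 1095 = -1093$)
$I = \frac{367}{179} \approx 2.0503$
$\left(-1758 + G\right) + I = \left(-1758 - 1093\right) + \frac{367}{179} = -2851 + \frac{367}{179} = - \frac{509962}{179}$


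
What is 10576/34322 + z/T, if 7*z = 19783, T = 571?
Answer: 360632199/68592517 ≈ 5.2576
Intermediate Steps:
z = 19783/7 (z = (1/7)*19783 = 19783/7 ≈ 2826.1)
10576/34322 + z/T = 10576/34322 + (19783/7)/571 = 10576*(1/34322) + (19783/7)*(1/571) = 5288/17161 + 19783/3997 = 360632199/68592517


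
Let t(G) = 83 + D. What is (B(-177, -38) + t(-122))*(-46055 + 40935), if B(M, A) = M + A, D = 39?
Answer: 476160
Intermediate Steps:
t(G) = 122 (t(G) = 83 + 39 = 122)
B(M, A) = A + M
(B(-177, -38) + t(-122))*(-46055 + 40935) = ((-38 - 177) + 122)*(-46055 + 40935) = (-215 + 122)*(-5120) = -93*(-5120) = 476160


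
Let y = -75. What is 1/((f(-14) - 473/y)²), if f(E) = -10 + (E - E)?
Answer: 5625/76729 ≈ 0.073310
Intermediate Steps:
f(E) = -10 (f(E) = -10 + 0 = -10)
1/((f(-14) - 473/y)²) = 1/((-10 - 473/(-75))²) = 1/((-10 - 473*(-1/75))²) = 1/((-10 + 473/75)²) = 1/((-277/75)²) = 1/(76729/5625) = 5625/76729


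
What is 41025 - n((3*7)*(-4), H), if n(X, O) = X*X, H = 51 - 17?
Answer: 33969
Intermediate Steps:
H = 34
n(X, O) = X²
41025 - n((3*7)*(-4), H) = 41025 - ((3*7)*(-4))² = 41025 - (21*(-4))² = 41025 - 1*(-84)² = 41025 - 1*7056 = 41025 - 7056 = 33969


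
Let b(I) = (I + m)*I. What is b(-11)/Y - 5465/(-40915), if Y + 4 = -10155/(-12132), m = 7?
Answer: -1442069725/104668753 ≈ -13.777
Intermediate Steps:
Y = -12791/4044 (Y = -4 - 10155/(-12132) = -4 - 10155*(-1/12132) = -4 + 3385/4044 = -12791/4044 ≈ -3.1630)
b(I) = I*(7 + I) (b(I) = (I + 7)*I = (7 + I)*I = I*(7 + I))
b(-11)/Y - 5465/(-40915) = (-11*(7 - 11))/(-12791/4044) - 5465/(-40915) = -11*(-4)*(-4044/12791) - 5465*(-1/40915) = 44*(-4044/12791) + 1093/8183 = -177936/12791 + 1093/8183 = -1442069725/104668753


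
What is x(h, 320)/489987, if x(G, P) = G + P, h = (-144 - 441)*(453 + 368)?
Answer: -479965/489987 ≈ -0.97955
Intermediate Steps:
h = -480285 (h = -585*821 = -480285)
x(h, 320)/489987 = (-480285 + 320)/489987 = -479965*1/489987 = -479965/489987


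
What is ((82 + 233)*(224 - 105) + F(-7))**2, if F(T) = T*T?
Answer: 1408801156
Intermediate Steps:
F(T) = T**2
((82 + 233)*(224 - 105) + F(-7))**2 = ((82 + 233)*(224 - 105) + (-7)**2)**2 = (315*119 + 49)**2 = (37485 + 49)**2 = 37534**2 = 1408801156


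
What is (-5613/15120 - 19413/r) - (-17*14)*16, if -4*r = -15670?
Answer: 6006459395/1579536 ≈ 3802.7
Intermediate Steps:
r = 7835/2 (r = -¼*(-15670) = 7835/2 ≈ 3917.5)
(-5613/15120 - 19413/r) - (-17*14)*16 = (-5613/15120 - 19413/7835/2) - (-17*14)*16 = (-5613*1/15120 - 19413*2/7835) - (-238)*16 = (-1871/5040 - 38826/7835) - 1*(-3808) = -8413693/1579536 + 3808 = 6006459395/1579536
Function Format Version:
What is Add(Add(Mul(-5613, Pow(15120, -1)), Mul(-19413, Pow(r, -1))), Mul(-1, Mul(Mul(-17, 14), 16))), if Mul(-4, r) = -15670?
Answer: Rational(6006459395, 1579536) ≈ 3802.7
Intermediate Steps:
r = Rational(7835, 2) (r = Mul(Rational(-1, 4), -15670) = Rational(7835, 2) ≈ 3917.5)
Add(Add(Mul(-5613, Pow(15120, -1)), Mul(-19413, Pow(r, -1))), Mul(-1, Mul(Mul(-17, 14), 16))) = Add(Add(Mul(-5613, Pow(15120, -1)), Mul(-19413, Pow(Rational(7835, 2), -1))), Mul(-1, Mul(Mul(-17, 14), 16))) = Add(Add(Mul(-5613, Rational(1, 15120)), Mul(-19413, Rational(2, 7835))), Mul(-1, Mul(-238, 16))) = Add(Add(Rational(-1871, 5040), Rational(-38826, 7835)), Mul(-1, -3808)) = Add(Rational(-8413693, 1579536), 3808) = Rational(6006459395, 1579536)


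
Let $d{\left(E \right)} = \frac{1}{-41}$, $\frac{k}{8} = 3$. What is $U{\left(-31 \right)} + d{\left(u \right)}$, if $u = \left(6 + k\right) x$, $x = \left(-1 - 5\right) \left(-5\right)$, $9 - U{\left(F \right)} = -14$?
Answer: $\frac{942}{41} \approx 22.976$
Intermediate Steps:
$U{\left(F \right)} = 23$ ($U{\left(F \right)} = 9 - -14 = 9 + 14 = 23$)
$k = 24$ ($k = 8 \cdot 3 = 24$)
$x = 30$ ($x = \left(-6\right) \left(-5\right) = 30$)
$u = 900$ ($u = \left(6 + 24\right) 30 = 30 \cdot 30 = 900$)
$d{\left(E \right)} = - \frac{1}{41}$
$U{\left(-31 \right)} + d{\left(u \right)} = 23 - \frac{1}{41} = \frac{942}{41}$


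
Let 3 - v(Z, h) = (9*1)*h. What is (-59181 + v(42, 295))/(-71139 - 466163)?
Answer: 61833/537302 ≈ 0.11508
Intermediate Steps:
v(Z, h) = 3 - 9*h (v(Z, h) = 3 - 9*1*h = 3 - 9*h)
(-59181 + v(42, 295))/(-71139 - 466163) = (-59181 + (3 - 9*295))/(-71139 - 466163) = (-59181 + (3 - 2655))/(-537302) = (-59181 - 2652)*(-1/537302) = -61833*(-1/537302) = 61833/537302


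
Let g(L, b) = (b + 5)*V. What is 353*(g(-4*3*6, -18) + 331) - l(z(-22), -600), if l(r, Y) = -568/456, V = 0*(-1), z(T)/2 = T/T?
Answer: 6660122/57 ≈ 1.1684e+5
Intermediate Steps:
z(T) = 2 (z(T) = 2*(T/T) = 2*1 = 2)
V = 0
l(r, Y) = -71/57 (l(r, Y) = -568*1/456 = -71/57)
g(L, b) = 0 (g(L, b) = (b + 5)*0 = (5 + b)*0 = 0)
353*(g(-4*3*6, -18) + 331) - l(z(-22), -600) = 353*(0 + 331) - 1*(-71/57) = 353*331 + 71/57 = 116843 + 71/57 = 6660122/57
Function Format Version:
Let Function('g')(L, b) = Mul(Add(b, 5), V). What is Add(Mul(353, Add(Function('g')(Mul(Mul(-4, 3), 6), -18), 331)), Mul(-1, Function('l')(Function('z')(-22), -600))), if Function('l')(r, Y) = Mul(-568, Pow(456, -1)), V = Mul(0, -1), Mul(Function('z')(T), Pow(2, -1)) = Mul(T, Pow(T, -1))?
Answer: Rational(6660122, 57) ≈ 1.1684e+5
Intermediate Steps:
Function('z')(T) = 2 (Function('z')(T) = Mul(2, Mul(T, Pow(T, -1))) = Mul(2, 1) = 2)
V = 0
Function('l')(r, Y) = Rational(-71, 57) (Function('l')(r, Y) = Mul(-568, Rational(1, 456)) = Rational(-71, 57))
Function('g')(L, b) = 0 (Function('g')(L, b) = Mul(Add(b, 5), 0) = Mul(Add(5, b), 0) = 0)
Add(Mul(353, Add(Function('g')(Mul(Mul(-4, 3), 6), -18), 331)), Mul(-1, Function('l')(Function('z')(-22), -600))) = Add(Mul(353, Add(0, 331)), Mul(-1, Rational(-71, 57))) = Add(Mul(353, 331), Rational(71, 57)) = Add(116843, Rational(71, 57)) = Rational(6660122, 57)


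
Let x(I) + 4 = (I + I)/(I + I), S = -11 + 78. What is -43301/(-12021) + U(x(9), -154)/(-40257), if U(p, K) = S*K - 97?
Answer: 622789024/161309799 ≈ 3.8608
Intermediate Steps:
S = 67
x(I) = -3 (x(I) = -4 + (I + I)/(I + I) = -4 + (2*I)/((2*I)) = -4 + (2*I)*(1/(2*I)) = -4 + 1 = -3)
U(p, K) = -97 + 67*K (U(p, K) = 67*K - 97 = -97 + 67*K)
-43301/(-12021) + U(x(9), -154)/(-40257) = -43301/(-12021) + (-97 + 67*(-154))/(-40257) = -43301*(-1/12021) + (-97 - 10318)*(-1/40257) = 43301/12021 - 10415*(-1/40257) = 43301/12021 + 10415/40257 = 622789024/161309799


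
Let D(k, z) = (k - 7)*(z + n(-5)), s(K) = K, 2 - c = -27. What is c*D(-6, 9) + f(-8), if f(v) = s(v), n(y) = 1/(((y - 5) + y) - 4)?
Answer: -64242/19 ≈ -3381.2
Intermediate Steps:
c = 29 (c = 2 - 1*(-27) = 2 + 27 = 29)
n(y) = 1/(-9 + 2*y) (n(y) = 1/(((-5 + y) + y) - 4) = 1/((-5 + 2*y) - 4) = 1/(-9 + 2*y))
D(k, z) = (-7 + k)*(-1/19 + z) (D(k, z) = (k - 7)*(z + 1/(-9 + 2*(-5))) = (-7 + k)*(z + 1/(-9 - 10)) = (-7 + k)*(z + 1/(-19)) = (-7 + k)*(z - 1/19) = (-7 + k)*(-1/19 + z))
f(v) = v
c*D(-6, 9) + f(-8) = 29*(7/19 - 7*9 - 1/19*(-6) - 6*9) - 8 = 29*(7/19 - 63 + 6/19 - 54) - 8 = 29*(-2210/19) - 8 = -64090/19 - 8 = -64242/19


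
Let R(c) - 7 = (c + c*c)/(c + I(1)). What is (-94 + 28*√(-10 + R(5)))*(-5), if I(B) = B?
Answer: 470 - 140*√2 ≈ 272.01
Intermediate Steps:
R(c) = 7 + (c + c²)/(1 + c) (R(c) = 7 + (c + c*c)/(c + 1) = 7 + (c + c²)/(1 + c))
(-94 + 28*√(-10 + R(5)))*(-5) = (-94 + 28*√(-10 + (7 + 5)))*(-5) = (-94 + 28*√(-10 + 12))*(-5) = (-94 + 28*√2)*(-5) = 470 - 140*√2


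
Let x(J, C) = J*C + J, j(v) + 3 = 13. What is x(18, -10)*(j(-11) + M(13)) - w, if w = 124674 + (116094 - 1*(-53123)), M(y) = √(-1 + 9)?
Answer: -295511 - 324*√2 ≈ -2.9597e+5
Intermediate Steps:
M(y) = 2*√2 (M(y) = √8 = 2*√2)
j(v) = 10 (j(v) = -3 + 13 = 10)
x(J, C) = J + C*J (x(J, C) = C*J + J = J + C*J)
w = 293891 (w = 124674 + (116094 + 53123) = 124674 + 169217 = 293891)
x(18, -10)*(j(-11) + M(13)) - w = (18*(1 - 10))*(10 + 2*√2) - 1*293891 = (18*(-9))*(10 + 2*√2) - 293891 = -162*(10 + 2*√2) - 293891 = (-1620 - 324*√2) - 293891 = -295511 - 324*√2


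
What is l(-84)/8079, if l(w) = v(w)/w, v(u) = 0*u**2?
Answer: 0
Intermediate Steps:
v(u) = 0
l(w) = 0 (l(w) = 0/w = 0)
l(-84)/8079 = 0/8079 = 0*(1/8079) = 0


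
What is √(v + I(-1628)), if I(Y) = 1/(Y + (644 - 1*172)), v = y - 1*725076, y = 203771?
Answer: I*√602628581/34 ≈ 722.01*I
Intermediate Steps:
v = -521305 (v = 203771 - 1*725076 = 203771 - 725076 = -521305)
I(Y) = 1/(472 + Y) (I(Y) = 1/(Y + (644 - 172)) = 1/(Y + 472) = 1/(472 + Y))
√(v + I(-1628)) = √(-521305 + 1/(472 - 1628)) = √(-521305 + 1/(-1156)) = √(-521305 - 1/1156) = √(-602628581/1156) = I*√602628581/34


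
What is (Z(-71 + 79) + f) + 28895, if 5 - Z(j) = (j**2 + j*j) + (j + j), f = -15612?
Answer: 13144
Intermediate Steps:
Z(j) = 5 - 2*j - 2*j**2 (Z(j) = 5 - ((j**2 + j*j) + (j + j)) = 5 - ((j**2 + j**2) + 2*j) = 5 - (2*j**2 + 2*j) = 5 - (2*j + 2*j**2) = 5 + (-2*j - 2*j**2) = 5 - 2*j - 2*j**2)
(Z(-71 + 79) + f) + 28895 = ((5 - 2*(-71 + 79) - 2*(-71 + 79)**2) - 15612) + 28895 = ((5 - 2*8 - 2*8**2) - 15612) + 28895 = ((5 - 16 - 2*64) - 15612) + 28895 = ((5 - 16 - 128) - 15612) + 28895 = (-139 - 15612) + 28895 = -15751 + 28895 = 13144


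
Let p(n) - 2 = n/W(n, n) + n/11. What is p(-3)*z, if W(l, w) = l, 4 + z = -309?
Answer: -9390/11 ≈ -853.64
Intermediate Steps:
z = -313 (z = -4 - 309 = -313)
p(n) = 3 + n/11 (p(n) = 2 + (n/n + n/11) = 2 + (1 + n*(1/11)) = 2 + (1 + n/11) = 3 + n/11)
p(-3)*z = (3 + (1/11)*(-3))*(-313) = (3 - 3/11)*(-313) = (30/11)*(-313) = -9390/11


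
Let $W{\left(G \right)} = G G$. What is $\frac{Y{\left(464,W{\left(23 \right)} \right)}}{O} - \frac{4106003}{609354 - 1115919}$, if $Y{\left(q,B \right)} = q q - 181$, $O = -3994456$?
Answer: $\frac{16292278589393}{2023451603640} \approx 8.0517$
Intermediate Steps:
$W{\left(G \right)} = G^{2}$
$Y{\left(q,B \right)} = -181 + q^{2}$ ($Y{\left(q,B \right)} = q^{2} - 181 = -181 + q^{2}$)
$\frac{Y{\left(464,W{\left(23 \right)} \right)}}{O} - \frac{4106003}{609354 - 1115919} = \frac{-181 + 464^{2}}{-3994456} - \frac{4106003}{609354 - 1115919} = \left(-181 + 215296\right) \left(- \frac{1}{3994456}\right) - \frac{4106003}{609354 - 1115919} = 215115 \left(- \frac{1}{3994456}\right) - \frac{4106003}{-506565} = - \frac{215115}{3994456} - - \frac{4106003}{506565} = - \frac{215115}{3994456} + \frac{4106003}{506565} = \frac{16292278589393}{2023451603640}$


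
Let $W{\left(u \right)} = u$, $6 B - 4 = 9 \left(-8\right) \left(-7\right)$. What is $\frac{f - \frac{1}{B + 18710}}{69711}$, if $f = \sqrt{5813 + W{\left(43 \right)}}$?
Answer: $- \frac{1}{1310195008} + \frac{4 \sqrt{366}}{69711} \approx 0.0010977$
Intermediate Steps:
$B = \frac{254}{3}$ ($B = \frac{2}{3} + \frac{9 \left(-8\right) \left(-7\right)}{6} = \frac{2}{3} + \frac{\left(-72\right) \left(-7\right)}{6} = \frac{2}{3} + \frac{1}{6} \cdot 504 = \frac{2}{3} + 84 = \frac{254}{3} \approx 84.667$)
$f = 4 \sqrt{366}$ ($f = \sqrt{5813 + 43} = \sqrt{5856} = 4 \sqrt{366} \approx 76.525$)
$\frac{f - \frac{1}{B + 18710}}{69711} = \frac{4 \sqrt{366} - \frac{1}{\frac{254}{3} + 18710}}{69711} = \left(4 \sqrt{366} - \frac{1}{\frac{56384}{3}}\right) \frac{1}{69711} = \left(4 \sqrt{366} - \frac{3}{56384}\right) \frac{1}{69711} = \left(- \frac{3}{56384} + 4 \sqrt{366}\right) \frac{1}{69711} = - \frac{1}{1310195008} + \frac{4 \sqrt{366}}{69711}$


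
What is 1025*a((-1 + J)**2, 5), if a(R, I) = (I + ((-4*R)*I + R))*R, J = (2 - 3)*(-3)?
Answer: -291100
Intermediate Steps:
J = 3 (J = -1*(-3) = 3)
a(R, I) = R*(I + R - 4*I*R) (a(R, I) = (I + (-4*I*R + R))*R = (I + (R - 4*I*R))*R = (I + R - 4*I*R)*R = R*(I + R - 4*I*R))
1025*a((-1 + J)**2, 5) = 1025*((-1 + 3)**2*(5 + (-1 + 3)**2 - 4*5*(-1 + 3)**2)) = 1025*(2**2*(5 + 2**2 - 4*5*2**2)) = 1025*(4*(5 + 4 - 4*5*4)) = 1025*(4*(5 + 4 - 80)) = 1025*(4*(-71)) = 1025*(-284) = -291100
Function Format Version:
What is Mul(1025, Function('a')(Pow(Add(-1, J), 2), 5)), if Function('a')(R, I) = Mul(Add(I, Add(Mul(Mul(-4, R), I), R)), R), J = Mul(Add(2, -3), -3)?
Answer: -291100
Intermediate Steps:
J = 3 (J = Mul(-1, -3) = 3)
Function('a')(R, I) = Mul(R, Add(I, R, Mul(-4, I, R))) (Function('a')(R, I) = Mul(Add(I, Add(Mul(-4, I, R), R)), R) = Mul(Add(I, Add(R, Mul(-4, I, R))), R) = Mul(Add(I, R, Mul(-4, I, R)), R) = Mul(R, Add(I, R, Mul(-4, I, R))))
Mul(1025, Function('a')(Pow(Add(-1, J), 2), 5)) = Mul(1025, Mul(Pow(Add(-1, 3), 2), Add(5, Pow(Add(-1, 3), 2), Mul(-4, 5, Pow(Add(-1, 3), 2))))) = Mul(1025, Mul(Pow(2, 2), Add(5, Pow(2, 2), Mul(-4, 5, Pow(2, 2))))) = Mul(1025, Mul(4, Add(5, 4, Mul(-4, 5, 4)))) = Mul(1025, Mul(4, Add(5, 4, -80))) = Mul(1025, Mul(4, -71)) = Mul(1025, -284) = -291100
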